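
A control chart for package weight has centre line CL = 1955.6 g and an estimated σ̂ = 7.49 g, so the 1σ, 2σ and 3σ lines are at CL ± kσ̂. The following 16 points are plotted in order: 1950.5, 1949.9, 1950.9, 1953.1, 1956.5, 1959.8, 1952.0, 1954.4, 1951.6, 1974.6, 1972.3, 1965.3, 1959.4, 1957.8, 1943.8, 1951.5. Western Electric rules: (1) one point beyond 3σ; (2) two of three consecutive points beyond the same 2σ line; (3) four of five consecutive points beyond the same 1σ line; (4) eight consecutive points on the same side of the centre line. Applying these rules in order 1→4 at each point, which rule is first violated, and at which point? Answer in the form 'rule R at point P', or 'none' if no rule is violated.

rule 2 at point 11

Zone of each point (C = within 1σ̂, B = 1σ̂–2σ̂, A = 2σ̂–3σ̂, * = beyond 3σ̂; sign = side of CL): 1:-C, 2:-C, 3:-C, 4:-C, 5:+C, 6:+C, 7:-C, 8:-C, 9:-C, 10:+A, 11:+A, 12:+B, 13:+C, 14:+C, 15:-B, 16:-C
Rule 2 (two of three consecutive points beyond the same 2σ limit) is satisfied at point 11.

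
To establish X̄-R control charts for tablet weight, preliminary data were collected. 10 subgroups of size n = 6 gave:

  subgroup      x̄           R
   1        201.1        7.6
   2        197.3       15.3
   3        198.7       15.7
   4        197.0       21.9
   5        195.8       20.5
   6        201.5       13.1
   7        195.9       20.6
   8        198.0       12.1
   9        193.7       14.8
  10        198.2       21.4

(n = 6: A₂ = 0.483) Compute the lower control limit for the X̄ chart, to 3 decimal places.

189.847

X̄̄ = (201.1 + 197.3 + 198.7 + 197.0 + 195.8 + 201.5 + 195.9 + 198.0 + 193.7 + 198.2) / 10 = 1977.2000 / 10 = 197.7200
R̄ = (7.6 + 15.3 + 15.7 + 21.9 + 20.5 + 13.1 + 20.6 + 12.1 + 14.8 + 21.4) / 10 = 163.0000 / 10 = 16.3000
LCL = X̄̄ − A₂·R̄ = 197.7200 − 0.483 × 16.3000 = 189.8471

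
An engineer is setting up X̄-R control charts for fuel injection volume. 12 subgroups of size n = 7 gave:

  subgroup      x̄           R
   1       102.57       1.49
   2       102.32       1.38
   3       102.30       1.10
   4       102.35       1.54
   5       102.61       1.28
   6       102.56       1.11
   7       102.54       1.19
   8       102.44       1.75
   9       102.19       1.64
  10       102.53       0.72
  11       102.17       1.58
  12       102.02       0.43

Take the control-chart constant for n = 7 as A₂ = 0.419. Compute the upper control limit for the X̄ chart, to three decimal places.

102.914

X̄̄ = (102.57 + 102.32 + 102.30 + 102.35 + 102.61 + 102.56 + 102.54 + 102.44 + 102.19 + 102.53 + 102.17 + 102.02) / 12 = 1228.6000 / 12 = 102.3833
R̄ = (1.49 + 1.38 + 1.10 + 1.54 + 1.28 + 1.11 + 1.19 + 1.75 + 1.64 + 0.72 + 1.58 + 0.43) / 12 = 15.2100 / 12 = 1.2675
UCL = X̄̄ + A₂·R̄ = 102.3833 + 0.419 × 1.2675 = 102.9144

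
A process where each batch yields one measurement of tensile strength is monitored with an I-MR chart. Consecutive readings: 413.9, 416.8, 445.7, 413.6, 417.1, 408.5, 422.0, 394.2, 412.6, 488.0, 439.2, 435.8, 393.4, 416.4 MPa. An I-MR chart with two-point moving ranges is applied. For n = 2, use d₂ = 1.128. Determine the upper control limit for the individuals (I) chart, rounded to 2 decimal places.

489.90

X̄ = (413.9 + 416.8 + 445.7 + 413.6 + 417.1 + 408.5 + 422.0 + 394.2 + 412.6 + 488.0 + 439.2 + 435.8 + 393.4 + 416.4) / 14 = 422.6571
Moving ranges: 2.9, 28.9, 32.1, 3.5, 8.6, 13.5, 27.8, 18.4, 75.4, 48.8, 3.4, 42.4, 23.0; M̄R̄ = 328.7000 / 13 = 25.2846
UCL = X̄ + 3·M̄R̄/d₂ = 422.6571 + 3 × 25.2846 / 1.128 = 489.9035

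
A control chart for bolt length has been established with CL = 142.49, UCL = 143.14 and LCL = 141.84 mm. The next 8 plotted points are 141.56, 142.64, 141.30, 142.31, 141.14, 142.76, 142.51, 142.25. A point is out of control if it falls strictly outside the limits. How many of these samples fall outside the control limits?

3

Compare each point to [141.84, 143.14]: sample 1 = 141.56 < LCL; sample 3 = 141.30 < LCL; sample 5 = 141.14 < LCL.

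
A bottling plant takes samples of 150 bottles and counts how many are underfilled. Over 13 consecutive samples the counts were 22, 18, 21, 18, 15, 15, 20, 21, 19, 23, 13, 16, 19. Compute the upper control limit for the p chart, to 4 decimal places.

p̄ = Σdᵢ / (k·n) = 240 / (13 × 150) = 0.12308
UCL = p̄ + 3·√(p̄(1−p̄)/n) = 0.12308 + 3 × √(0.12308×0.87692/150) = 0.12308 + 3 × 0.02682 = 0.20355

0.2035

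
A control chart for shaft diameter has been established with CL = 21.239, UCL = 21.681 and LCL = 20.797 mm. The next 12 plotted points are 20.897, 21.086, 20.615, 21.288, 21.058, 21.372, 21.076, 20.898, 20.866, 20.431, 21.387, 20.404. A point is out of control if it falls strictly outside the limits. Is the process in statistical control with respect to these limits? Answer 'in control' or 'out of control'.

out of control

Compare each point to [20.797, 21.681]: sample 3 = 20.615 < LCL; sample 10 = 20.431 < LCL; sample 12 = 20.404 < LCL.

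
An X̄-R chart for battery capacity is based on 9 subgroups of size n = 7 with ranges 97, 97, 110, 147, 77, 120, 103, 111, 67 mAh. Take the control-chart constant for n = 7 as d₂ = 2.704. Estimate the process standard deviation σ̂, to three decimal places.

38.174

R̄ = (97 + 97 + 110 + 147 + 77 + 120 + 103 + 111 + 67) / 9 = 103.2222
σ̂ = R̄ / d₂ = 103.2222 / 2.704 = 38.1739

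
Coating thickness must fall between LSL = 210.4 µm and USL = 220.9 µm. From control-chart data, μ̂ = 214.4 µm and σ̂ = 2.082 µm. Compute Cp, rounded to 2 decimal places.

0.84

Cp = (USL − LSL) / (6σ̂) = (220.9 − 210.4) / (6 × 2.082) = 10.5000 / 12.4920 = 0.8405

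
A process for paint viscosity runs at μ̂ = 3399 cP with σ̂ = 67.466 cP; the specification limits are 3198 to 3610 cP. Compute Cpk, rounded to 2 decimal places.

0.99

Cpu = (USL − μ̂) / (3σ̂) = (3610 − 3399) / (3 × 67.466) = 1.0425; Cpl = (μ̂ − LSL) / (3σ̂) = (3399 − 3198) / (3 × 67.466) = 0.9931; Cpk = min(Cpu, Cpl) = 0.9931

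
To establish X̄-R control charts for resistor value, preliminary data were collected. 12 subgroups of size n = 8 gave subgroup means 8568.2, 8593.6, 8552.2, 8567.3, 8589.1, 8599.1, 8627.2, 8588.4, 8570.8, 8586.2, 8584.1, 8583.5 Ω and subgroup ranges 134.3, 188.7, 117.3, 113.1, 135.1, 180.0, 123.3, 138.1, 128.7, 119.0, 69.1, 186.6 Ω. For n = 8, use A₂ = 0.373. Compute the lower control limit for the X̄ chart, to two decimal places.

X̄̄ = (8568.2 + 8593.6 + 8552.2 + 8567.3 + 8589.1 + 8599.1 + 8627.2 + 8588.4 + 8570.8 + 8586.2 + 8584.1 + 8583.5) / 12 = 103009.7000 / 12 = 8584.1417
R̄ = (134.3 + 188.7 + 117.3 + 113.1 + 135.1 + 180.0 + 123.3 + 138.1 + 128.7 + 119.0 + 69.1 + 186.6) / 12 = 1633.3000 / 12 = 136.1083
LCL = X̄̄ − A₂·R̄ = 8584.1417 − 0.373 × 136.1083 = 8533.3733

8533.37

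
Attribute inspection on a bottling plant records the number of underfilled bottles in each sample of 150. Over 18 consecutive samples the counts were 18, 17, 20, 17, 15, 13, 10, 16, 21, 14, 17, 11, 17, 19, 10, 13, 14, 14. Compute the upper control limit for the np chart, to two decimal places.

p̄ = Σdᵢ / (k·n) = 276 / (18 × 150) = 0.10222
UCL = np̄ + 3·√(np̄(1−p̄)) = 15.3333 + 3 × √(15.3333×0.89778) = 15.3333 + 3 × 3.7102 = 26.4641

26.46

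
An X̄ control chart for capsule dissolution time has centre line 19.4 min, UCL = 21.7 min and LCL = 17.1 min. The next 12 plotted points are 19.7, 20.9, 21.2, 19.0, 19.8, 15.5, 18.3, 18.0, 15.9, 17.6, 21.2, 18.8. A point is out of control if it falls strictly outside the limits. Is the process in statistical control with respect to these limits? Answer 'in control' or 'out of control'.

Compare each point to [17.1, 21.7]: sample 6 = 15.5 < LCL; sample 9 = 15.9 < LCL.

out of control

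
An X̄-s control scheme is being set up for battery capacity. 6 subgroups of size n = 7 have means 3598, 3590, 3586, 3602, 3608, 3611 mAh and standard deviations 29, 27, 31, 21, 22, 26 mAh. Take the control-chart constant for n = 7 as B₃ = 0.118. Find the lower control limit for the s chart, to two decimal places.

3.07

s̄ = (29 + 27 + 31 + 21 + 22 + 26) / 6 = 26.0000
LCL_s = B₃·s̄ = 0.118 × 26.0000 = 3.0680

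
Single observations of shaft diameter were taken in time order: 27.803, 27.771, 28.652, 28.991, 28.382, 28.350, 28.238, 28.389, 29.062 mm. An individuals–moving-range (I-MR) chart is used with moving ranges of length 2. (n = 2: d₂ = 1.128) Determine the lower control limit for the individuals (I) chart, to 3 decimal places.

27.464

X̄ = (27.803 + 27.771 + 28.652 + 28.991 + 28.382 + 28.350 + 28.238 + 28.389 + 29.062) / 9 = 28.4042
Moving ranges: 0.032, 0.881, 0.339, 0.609, 0.032, 0.112, 0.151, 0.673; M̄R̄ = 2.8290 / 8 = 0.3536
LCL = X̄ − 3·M̄R̄/d₂ = 28.4042 − 3 × 0.3536 / 1.128 = 27.4637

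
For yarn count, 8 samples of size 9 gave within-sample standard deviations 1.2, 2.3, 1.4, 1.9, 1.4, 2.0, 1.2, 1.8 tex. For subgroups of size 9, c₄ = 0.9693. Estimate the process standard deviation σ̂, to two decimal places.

s̄ = (1.2 + 2.3 + 1.4 + 1.9 + 1.4 + 2.0 + 1.2 + 1.8) / 8 = 1.6500
σ̂ = s̄ / c₄ = 1.6500 / 0.9693 = 1.7023

1.70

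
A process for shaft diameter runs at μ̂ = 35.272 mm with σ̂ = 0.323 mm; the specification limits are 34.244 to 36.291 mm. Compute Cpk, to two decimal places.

1.05

Cpu = (USL − μ̂) / (3σ̂) = (36.291 − 35.272) / (3 × 0.323) = 1.0516; Cpl = (μ̂ − LSL) / (3σ̂) = (35.272 − 34.244) / (3 × 0.323) = 1.0609; Cpk = min(Cpu, Cpl) = 1.0516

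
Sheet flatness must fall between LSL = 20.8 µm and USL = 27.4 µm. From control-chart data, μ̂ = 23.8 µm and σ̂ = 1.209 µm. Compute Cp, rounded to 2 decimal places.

0.91

Cp = (USL − LSL) / (6σ̂) = (27.4 − 20.8) / (6 × 1.209) = 6.6000 / 7.2540 = 0.9098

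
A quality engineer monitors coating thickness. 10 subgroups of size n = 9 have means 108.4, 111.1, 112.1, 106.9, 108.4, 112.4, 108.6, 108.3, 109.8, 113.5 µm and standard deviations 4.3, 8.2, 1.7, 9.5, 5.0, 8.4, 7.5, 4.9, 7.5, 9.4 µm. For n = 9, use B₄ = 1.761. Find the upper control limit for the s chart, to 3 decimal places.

11.693

s̄ = (4.3 + 8.2 + 1.7 + 9.5 + 5.0 + 8.4 + 7.5 + 4.9 + 7.5 + 9.4) / 10 = 6.6400
UCL_s = B₄·s̄ = 1.761 × 6.6400 = 11.6930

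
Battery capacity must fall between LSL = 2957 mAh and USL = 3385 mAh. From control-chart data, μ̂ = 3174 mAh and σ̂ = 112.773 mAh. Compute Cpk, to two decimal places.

0.62

Cpu = (USL − μ̂) / (3σ̂) = (3385 − 3174) / (3 × 112.773) = 0.6237; Cpl = (μ̂ − LSL) / (3σ̂) = (3174 − 2957) / (3 × 112.773) = 0.6414; Cpk = min(Cpu, Cpl) = 0.6237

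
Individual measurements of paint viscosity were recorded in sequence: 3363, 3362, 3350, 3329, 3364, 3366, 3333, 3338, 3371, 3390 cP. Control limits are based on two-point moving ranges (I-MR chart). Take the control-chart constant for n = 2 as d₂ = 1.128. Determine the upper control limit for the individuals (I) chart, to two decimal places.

X̄ = (3363 + 3362 + 3350 + 3329 + 3364 + 3366 + 3333 + 3338 + 3371 + 3390) / 10 = 3356.6000
Moving ranges: 1, 12, 21, 35, 2, 33, 5, 33, 19; M̄R̄ = 161.0000 / 9 = 17.8889
UCL = X̄ + 3·M̄R̄/d₂ = 3356.6000 + 3 × 17.8889 / 1.128 = 3404.1768

3404.18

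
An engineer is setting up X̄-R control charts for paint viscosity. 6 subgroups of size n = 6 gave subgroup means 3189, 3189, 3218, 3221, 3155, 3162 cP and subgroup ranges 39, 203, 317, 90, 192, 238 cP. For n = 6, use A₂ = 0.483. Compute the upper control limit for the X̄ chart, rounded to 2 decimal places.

X̄̄ = (3189 + 3189 + 3218 + 3221 + 3155 + 3162) / 6 = 19134.0000 / 6 = 3189.0000
R̄ = (39 + 203 + 317 + 90 + 192 + 238) / 6 = 1079.0000 / 6 = 179.8333
UCL = X̄̄ + A₂·R̄ = 3189.0000 + 0.483 × 179.8333 = 3275.8595

3275.86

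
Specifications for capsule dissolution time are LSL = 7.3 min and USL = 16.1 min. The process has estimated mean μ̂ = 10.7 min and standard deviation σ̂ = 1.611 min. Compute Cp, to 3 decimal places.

Cp = (USL − LSL) / (6σ̂) = (16.1 − 7.3) / (6 × 1.611) = 8.8000 / 9.6660 = 0.9104

0.910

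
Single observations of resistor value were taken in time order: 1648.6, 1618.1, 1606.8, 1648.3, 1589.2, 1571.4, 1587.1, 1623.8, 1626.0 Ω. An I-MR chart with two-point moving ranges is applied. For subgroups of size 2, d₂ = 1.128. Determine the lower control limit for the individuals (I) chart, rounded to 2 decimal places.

X̄ = (1648.6 + 1618.1 + 1606.8 + 1648.3 + 1589.2 + 1571.4 + 1587.1 + 1623.8 + 1626.0) / 9 = 1613.2556
Moving ranges: 30.5, 11.3, 41.5, 59.1, 17.8, 15.7, 36.7, 2.2; M̄R̄ = 214.8000 / 8 = 26.8500
LCL = X̄ − 3·M̄R̄/d₂ = 1613.2556 − 3 × 26.8500 / 1.128 = 1541.8460

1541.85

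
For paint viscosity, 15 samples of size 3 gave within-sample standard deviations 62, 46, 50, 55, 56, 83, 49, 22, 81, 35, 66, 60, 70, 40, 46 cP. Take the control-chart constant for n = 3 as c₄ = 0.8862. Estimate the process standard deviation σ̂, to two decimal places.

61.76

s̄ = (62 + 46 + 50 + 55 + 56 + 83 + 49 + 22 + 81 + 35 + 66 + 60 + 70 + 40 + 46) / 15 = 54.7333
σ̂ = s̄ / c₄ = 54.7333 / 0.8862 = 61.7618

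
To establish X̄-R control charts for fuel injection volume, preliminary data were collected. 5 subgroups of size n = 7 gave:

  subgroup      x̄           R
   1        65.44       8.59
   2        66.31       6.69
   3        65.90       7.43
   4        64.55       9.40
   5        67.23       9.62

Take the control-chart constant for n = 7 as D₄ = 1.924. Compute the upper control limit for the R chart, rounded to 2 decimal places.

R̄ = (8.59 + 6.69 + 7.43 + 9.40 + 9.62) / 5 = 41.7300 / 5 = 8.3460
UCL_R = D₄·R̄ = 1.924 × 8.3460 = 16.0577

16.06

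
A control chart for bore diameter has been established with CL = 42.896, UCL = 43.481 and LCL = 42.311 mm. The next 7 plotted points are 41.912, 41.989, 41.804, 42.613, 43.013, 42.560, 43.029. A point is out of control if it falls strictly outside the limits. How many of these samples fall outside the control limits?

3

Compare each point to [42.311, 43.481]: sample 1 = 41.912 < LCL; sample 2 = 41.989 < LCL; sample 3 = 41.804 < LCL.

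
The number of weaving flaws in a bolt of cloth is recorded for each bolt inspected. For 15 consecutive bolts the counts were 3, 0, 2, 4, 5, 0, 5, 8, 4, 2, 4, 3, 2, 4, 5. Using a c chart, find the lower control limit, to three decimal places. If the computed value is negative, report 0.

0.000

c̄ = (3 + 0 + 2 + 4 + 5 + 0 + 5 + 8 + 4 + 2 + 4 + 3 + 2 + 4 + 5) / 15 = 51 / 15 = 3.4000
LCL = c̄ − 3√c̄ = 3.4000 − 3 × 1.8439 = -2.1317 → 0 (cannot be negative)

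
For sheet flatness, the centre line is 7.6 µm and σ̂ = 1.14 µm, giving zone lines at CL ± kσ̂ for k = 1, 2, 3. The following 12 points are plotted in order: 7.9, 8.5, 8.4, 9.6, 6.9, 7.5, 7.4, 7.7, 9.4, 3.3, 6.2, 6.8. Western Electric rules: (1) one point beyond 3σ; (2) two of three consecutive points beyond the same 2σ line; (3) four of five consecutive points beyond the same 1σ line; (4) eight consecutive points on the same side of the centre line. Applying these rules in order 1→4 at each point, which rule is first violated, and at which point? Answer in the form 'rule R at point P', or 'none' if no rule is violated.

rule 1 at point 10

Zone of each point (C = within 1σ̂, B = 1σ̂–2σ̂, A = 2σ̂–3σ̂, * = beyond 3σ̂; sign = side of CL): 1:+C, 2:+C, 3:+C, 4:+B, 5:-C, 6:-C, 7:-C, 8:+C, 9:+B, 10:-*, 11:-B, 12:-C
Rule 1 (one point beyond the 3σ limits) is satisfied at point 10.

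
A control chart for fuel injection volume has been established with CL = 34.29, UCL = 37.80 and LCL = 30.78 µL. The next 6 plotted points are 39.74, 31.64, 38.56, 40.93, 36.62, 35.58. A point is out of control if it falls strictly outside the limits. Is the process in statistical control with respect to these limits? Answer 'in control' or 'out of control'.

Compare each point to [30.78, 37.80]: sample 1 = 39.74 > UCL; sample 3 = 38.56 > UCL; sample 4 = 40.93 > UCL.

out of control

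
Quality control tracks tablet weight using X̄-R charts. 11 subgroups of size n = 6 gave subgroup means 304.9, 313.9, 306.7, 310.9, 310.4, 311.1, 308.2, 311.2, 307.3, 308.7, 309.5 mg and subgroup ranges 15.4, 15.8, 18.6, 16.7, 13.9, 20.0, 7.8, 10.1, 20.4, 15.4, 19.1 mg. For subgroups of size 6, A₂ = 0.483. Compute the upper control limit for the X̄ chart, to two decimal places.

X̄̄ = (304.9 + 313.9 + 306.7 + 310.9 + 310.4 + 311.1 + 308.2 + 311.2 + 307.3 + 308.7 + 309.5) / 11 = 3402.8000 / 11 = 309.3455
R̄ = (15.4 + 15.8 + 18.6 + 16.7 + 13.9 + 20.0 + 7.8 + 10.1 + 20.4 + 15.4 + 19.1) / 11 = 173.2000 / 11 = 15.7455
UCL = X̄̄ + A₂·R̄ = 309.3455 + 0.483 × 15.7455 = 316.9505

316.95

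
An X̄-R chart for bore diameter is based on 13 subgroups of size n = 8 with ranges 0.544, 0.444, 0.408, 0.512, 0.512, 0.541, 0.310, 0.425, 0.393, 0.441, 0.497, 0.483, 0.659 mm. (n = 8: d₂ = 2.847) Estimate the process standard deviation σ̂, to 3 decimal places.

0.167

R̄ = (0.544 + 0.444 + 0.408 + 0.512 + 0.512 + 0.541 + 0.310 + 0.425 + 0.393 + 0.441 + 0.497 + 0.483 + 0.659) / 13 = 0.4745
σ̂ = R̄ / d₂ = 0.4745 / 2.847 = 0.1667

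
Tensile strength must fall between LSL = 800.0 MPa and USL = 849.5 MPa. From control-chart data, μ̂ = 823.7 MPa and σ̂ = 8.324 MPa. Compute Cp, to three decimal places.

Cp = (USL − LSL) / (6σ̂) = (849.5 − 800.0) / (6 × 8.324) = 49.5000 / 49.9440 = 0.9911

0.991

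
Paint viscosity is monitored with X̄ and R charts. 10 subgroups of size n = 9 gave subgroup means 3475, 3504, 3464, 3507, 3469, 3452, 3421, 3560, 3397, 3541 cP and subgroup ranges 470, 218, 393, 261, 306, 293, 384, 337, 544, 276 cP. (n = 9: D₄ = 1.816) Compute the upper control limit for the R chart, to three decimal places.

632.331

R̄ = (470 + 218 + 393 + 261 + 306 + 293 + 384 + 337 + 544 + 276) / 10 = 3482.0000 / 10 = 348.2000
UCL_R = D₄·R̄ = 1.816 × 348.2000 = 632.3312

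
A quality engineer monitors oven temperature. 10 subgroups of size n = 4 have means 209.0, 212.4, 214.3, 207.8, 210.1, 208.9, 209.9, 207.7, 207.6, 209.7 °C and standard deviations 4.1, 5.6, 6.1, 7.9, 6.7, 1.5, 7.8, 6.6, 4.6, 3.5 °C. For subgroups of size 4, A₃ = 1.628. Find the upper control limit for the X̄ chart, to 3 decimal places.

218.596

X̄̄ = (209.0 + 212.4 + 214.3 + 207.8 + 210.1 + 208.9 + 209.9 + 207.7 + 207.6 + 209.7) / 10 = 209.7400
s̄ = (4.1 + 5.6 + 6.1 + 7.9 + 6.7 + 1.5 + 7.8 + 6.6 + 4.6 + 3.5) / 10 = 5.4400
UCL = X̄̄ + A₃·s̄ = 209.7400 + 1.628 × 5.4400 = 218.5963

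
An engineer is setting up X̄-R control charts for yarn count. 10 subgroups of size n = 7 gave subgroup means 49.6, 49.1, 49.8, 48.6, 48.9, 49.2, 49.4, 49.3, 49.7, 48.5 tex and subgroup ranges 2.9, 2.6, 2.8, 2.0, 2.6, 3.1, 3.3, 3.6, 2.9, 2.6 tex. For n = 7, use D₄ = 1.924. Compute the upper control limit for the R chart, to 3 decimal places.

5.464

R̄ = (2.9 + 2.6 + 2.8 + 2.0 + 2.6 + 3.1 + 3.3 + 3.6 + 2.9 + 2.6) / 10 = 28.4000 / 10 = 2.8400
UCL_R = D₄·R̄ = 1.924 × 2.8400 = 5.4642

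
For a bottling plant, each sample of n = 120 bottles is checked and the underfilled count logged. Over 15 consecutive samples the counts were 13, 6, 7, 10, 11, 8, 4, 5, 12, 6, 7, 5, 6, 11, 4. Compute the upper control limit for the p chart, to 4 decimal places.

p̄ = Σdᵢ / (k·n) = 115 / (15 × 120) = 0.06389
UCL = p̄ + 3·√(p̄(1−p̄)/n) = 0.06389 + 3 × √(0.06389×0.93611/120) = 0.06389 + 3 × 0.02232 = 0.13086

0.1309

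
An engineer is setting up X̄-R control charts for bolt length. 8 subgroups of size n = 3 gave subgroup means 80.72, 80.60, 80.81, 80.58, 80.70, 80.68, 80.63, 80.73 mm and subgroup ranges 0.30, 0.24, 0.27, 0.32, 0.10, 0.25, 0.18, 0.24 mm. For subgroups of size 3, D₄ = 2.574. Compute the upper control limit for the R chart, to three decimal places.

0.611

R̄ = (0.30 + 0.24 + 0.27 + 0.32 + 0.10 + 0.25 + 0.18 + 0.24) / 8 = 1.9000 / 8 = 0.2375
UCL_R = D₄·R̄ = 2.574 × 0.2375 = 0.6113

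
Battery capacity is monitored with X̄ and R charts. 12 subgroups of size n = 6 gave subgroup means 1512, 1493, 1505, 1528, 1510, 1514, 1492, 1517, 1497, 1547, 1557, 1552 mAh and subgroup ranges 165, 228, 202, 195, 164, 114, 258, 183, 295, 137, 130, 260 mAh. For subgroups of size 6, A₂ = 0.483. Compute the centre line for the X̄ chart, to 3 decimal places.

X̄̄ = (1512 + 1493 + 1505 + 1528 + 1510 + 1514 + 1492 + 1517 + 1497 + 1547 + 1557 + 1552) / 12 = 18224.0000 / 12 = 1518.6667
CL = X̄̄ = 1518.6667

1518.667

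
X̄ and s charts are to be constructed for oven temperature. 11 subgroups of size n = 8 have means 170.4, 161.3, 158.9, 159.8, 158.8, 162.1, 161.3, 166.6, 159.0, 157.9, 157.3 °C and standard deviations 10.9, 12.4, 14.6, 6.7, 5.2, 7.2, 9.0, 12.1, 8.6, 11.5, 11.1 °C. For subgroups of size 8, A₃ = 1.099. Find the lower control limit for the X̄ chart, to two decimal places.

150.30

X̄̄ = (170.4 + 161.3 + 158.9 + 159.8 + 158.8 + 162.1 + 161.3 + 166.6 + 159.0 + 157.9 + 157.3) / 11 = 161.2182
s̄ = (10.9 + 12.4 + 14.6 + 6.7 + 5.2 + 7.2 + 9.0 + 12.1 + 8.6 + 11.5 + 11.1) / 11 = 9.9364
LCL = X̄̄ − A₃·s̄ = 161.2182 − 1.099 × 9.9364 = 150.2981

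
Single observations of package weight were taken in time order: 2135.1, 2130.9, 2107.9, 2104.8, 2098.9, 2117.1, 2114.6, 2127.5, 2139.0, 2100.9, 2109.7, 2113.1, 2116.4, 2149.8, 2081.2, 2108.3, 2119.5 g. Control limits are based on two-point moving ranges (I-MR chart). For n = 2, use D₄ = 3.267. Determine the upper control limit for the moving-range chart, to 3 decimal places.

56.192

Moving ranges: 4.2, 23.0, 3.1, 5.9, 18.2, 2.5, 12.9, 11.5, 38.1, 8.8, 3.4, 3.3, 33.4, 68.6, 27.1, 11.2; M̄R̄ = 275.2000 / 16 = 17.2000
UCL_MR = D₄·M̄R̄ = 3.267 × 17.2000 = 56.1924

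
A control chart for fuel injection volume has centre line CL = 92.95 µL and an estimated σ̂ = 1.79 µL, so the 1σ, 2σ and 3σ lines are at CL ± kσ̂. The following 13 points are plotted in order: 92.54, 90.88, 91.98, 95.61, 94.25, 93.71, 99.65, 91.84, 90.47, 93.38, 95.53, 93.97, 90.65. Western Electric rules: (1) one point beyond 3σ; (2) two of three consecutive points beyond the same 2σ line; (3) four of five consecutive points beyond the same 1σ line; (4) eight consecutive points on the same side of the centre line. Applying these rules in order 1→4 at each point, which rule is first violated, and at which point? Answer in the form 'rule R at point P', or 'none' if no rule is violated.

Zone of each point (C = within 1σ̂, B = 1σ̂–2σ̂, A = 2σ̂–3σ̂, * = beyond 3σ̂; sign = side of CL): 1:-C, 2:-B, 3:-C, 4:+B, 5:+C, 6:+C, 7:+*, 8:-C, 9:-B, 10:+C, 11:+B, 12:+C, 13:-B
Rule 1 (one point beyond the 3σ limits) is satisfied at point 7.

rule 1 at point 7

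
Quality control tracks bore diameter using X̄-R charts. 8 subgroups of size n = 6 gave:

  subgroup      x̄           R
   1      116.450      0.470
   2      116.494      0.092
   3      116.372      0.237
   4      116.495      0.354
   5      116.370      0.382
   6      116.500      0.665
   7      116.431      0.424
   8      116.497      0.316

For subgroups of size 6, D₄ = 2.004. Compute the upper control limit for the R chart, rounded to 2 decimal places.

0.74

R̄ = (0.470 + 0.092 + 0.237 + 0.354 + 0.382 + 0.665 + 0.424 + 0.316) / 8 = 2.9400 / 8 = 0.3675
UCL_R = D₄·R̄ = 2.004 × 0.3675 = 0.7365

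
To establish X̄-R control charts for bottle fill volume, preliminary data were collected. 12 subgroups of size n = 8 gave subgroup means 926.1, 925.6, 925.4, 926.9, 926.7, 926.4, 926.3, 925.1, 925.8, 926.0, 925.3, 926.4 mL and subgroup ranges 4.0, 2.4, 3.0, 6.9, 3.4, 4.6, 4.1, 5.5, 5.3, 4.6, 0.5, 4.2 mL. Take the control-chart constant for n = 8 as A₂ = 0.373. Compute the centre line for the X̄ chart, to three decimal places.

X̄̄ = (926.1 + 925.6 + 925.4 + 926.9 + 926.7 + 926.4 + 926.3 + 925.1 + 925.8 + 926.0 + 925.3 + 926.4) / 12 = 11112.0000 / 12 = 926.0000
CL = X̄̄ = 926.0000

926.000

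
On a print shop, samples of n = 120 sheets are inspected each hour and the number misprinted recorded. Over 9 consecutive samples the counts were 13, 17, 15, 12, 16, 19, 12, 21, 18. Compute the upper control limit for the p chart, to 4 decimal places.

p̄ = Σdᵢ / (k·n) = 143 / (9 × 120) = 0.13241
UCL = p̄ + 3·√(p̄(1−p̄)/n) = 0.13241 + 3 × √(0.13241×0.86759/120) = 0.13241 + 3 × 0.03094 = 0.22523

0.2252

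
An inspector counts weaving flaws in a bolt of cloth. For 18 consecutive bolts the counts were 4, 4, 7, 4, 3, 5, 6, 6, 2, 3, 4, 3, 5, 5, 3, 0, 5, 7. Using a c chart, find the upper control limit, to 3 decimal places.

c̄ = (4 + 4 + 7 + 4 + 3 + 5 + 6 + 6 + 2 + 3 + 4 + 3 + 5 + 5 + 3 + 0 + 5 + 7) / 18 = 76 / 18 = 4.2222
UCL = c̄ + 3√c̄ = 4.2222 + 3 × √4.2222 = 4.2222 + 3 × 2.0548 = 10.3866

10.387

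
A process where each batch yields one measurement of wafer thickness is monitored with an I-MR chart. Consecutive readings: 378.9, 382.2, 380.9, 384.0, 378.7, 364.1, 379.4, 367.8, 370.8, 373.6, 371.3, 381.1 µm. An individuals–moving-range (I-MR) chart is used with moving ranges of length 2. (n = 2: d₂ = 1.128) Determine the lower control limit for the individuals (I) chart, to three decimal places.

X̄ = (378.9 + 382.2 + 380.9 + 384.0 + 378.7 + 364.1 + 379.4 + 367.8 + 370.8 + 373.6 + 371.3 + 381.1) / 12 = 376.0667
Moving ranges: 3.3, 1.3, 3.1, 5.3, 14.6, 15.3, 11.6, 3.0, 2.8, 2.3, 9.8; M̄R̄ = 72.4000 / 11 = 6.5818
LCL = X̄ − 3·M̄R̄/d₂ = 376.0667 − 3 × 6.5818 / 1.128 = 358.5618

358.562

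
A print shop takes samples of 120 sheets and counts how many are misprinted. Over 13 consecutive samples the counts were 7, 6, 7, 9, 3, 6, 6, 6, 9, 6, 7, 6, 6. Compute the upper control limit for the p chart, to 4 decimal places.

0.1157

p̄ = Σdᵢ / (k·n) = 84 / (13 × 120) = 0.05385
UCL = p̄ + 3·√(p̄(1−p̄)/n) = 0.05385 + 3 × √(0.05385×0.94615/120) = 0.05385 + 3 × 0.02060 = 0.11566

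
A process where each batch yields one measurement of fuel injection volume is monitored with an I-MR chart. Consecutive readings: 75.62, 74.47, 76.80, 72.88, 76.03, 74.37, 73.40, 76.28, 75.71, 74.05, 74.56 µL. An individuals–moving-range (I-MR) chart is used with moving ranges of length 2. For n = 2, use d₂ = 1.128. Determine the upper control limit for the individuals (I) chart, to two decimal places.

79.92

X̄ = (75.62 + 74.47 + 76.80 + 72.88 + 76.03 + 74.37 + 73.40 + 76.28 + 75.71 + 74.05 + 74.56) / 11 = 74.9245
Moving ranges: 1.15, 2.33, 3.92, 3.15, 1.66, 0.97, 2.88, 0.57, 1.66, 0.51; M̄R̄ = 18.8000 / 10 = 1.8800
UCL = X̄ + 3·M̄R̄/d₂ = 74.9245 + 3 × 1.8800 / 1.128 = 79.9245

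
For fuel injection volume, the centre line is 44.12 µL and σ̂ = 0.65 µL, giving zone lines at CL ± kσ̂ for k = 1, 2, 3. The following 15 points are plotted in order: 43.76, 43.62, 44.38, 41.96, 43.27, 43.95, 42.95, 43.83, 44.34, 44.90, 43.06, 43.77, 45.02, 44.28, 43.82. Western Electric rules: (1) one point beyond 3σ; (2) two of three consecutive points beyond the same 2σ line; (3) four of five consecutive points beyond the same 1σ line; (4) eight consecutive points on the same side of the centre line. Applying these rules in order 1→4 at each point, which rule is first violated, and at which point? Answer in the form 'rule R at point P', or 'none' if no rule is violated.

Zone of each point (C = within 1σ̂, B = 1σ̂–2σ̂, A = 2σ̂–3σ̂, * = beyond 3σ̂; sign = side of CL): 1:-C, 2:-C, 3:+C, 4:-*, 5:-B, 6:-C, 7:-B, 8:-C, 9:+C, 10:+B, 11:-B, 12:-C, 13:+B, 14:+C, 15:-C
Rule 1 (one point beyond the 3σ limits) is satisfied at point 4.

rule 1 at point 4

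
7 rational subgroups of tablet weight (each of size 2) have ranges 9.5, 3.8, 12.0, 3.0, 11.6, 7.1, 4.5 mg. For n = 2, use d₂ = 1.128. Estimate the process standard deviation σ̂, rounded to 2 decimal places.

R̄ = (9.5 + 3.8 + 12.0 + 3.0 + 11.6 + 7.1 + 4.5) / 7 = 7.3571
σ̂ = R̄ / d₂ = 7.3571 / 1.128 = 6.5223

6.52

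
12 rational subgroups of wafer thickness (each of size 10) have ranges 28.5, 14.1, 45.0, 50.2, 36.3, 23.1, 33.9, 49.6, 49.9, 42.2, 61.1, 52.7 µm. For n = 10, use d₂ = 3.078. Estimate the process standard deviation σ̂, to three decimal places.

R̄ = (28.5 + 14.1 + 45.0 + 50.2 + 36.3 + 23.1 + 33.9 + 49.6 + 49.9 + 42.2 + 61.1 + 52.7) / 12 = 40.5500
σ̂ = R̄ / d₂ = 40.5500 / 3.078 = 13.1741

13.174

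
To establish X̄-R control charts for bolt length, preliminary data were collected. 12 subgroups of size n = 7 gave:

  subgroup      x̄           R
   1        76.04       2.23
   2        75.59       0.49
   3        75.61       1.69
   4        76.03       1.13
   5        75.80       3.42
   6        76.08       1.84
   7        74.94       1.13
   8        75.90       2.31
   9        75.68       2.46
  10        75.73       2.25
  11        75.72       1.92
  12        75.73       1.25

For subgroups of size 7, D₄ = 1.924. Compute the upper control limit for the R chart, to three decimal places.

R̄ = (2.23 + 0.49 + 1.69 + 1.13 + 3.42 + 1.84 + 1.13 + 2.31 + 2.46 + 2.25 + 1.92 + 1.25) / 12 = 22.1200 / 12 = 1.8433
UCL_R = D₄·R̄ = 1.924 × 1.8433 = 3.5466

3.547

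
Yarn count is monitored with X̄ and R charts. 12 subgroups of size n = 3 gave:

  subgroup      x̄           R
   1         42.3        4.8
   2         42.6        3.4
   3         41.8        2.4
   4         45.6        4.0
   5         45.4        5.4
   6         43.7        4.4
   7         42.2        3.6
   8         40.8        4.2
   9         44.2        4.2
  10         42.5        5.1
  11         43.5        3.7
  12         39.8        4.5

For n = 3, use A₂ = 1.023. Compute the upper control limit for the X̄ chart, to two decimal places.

X̄̄ = (42.3 + 42.6 + 41.8 + 45.6 + 45.4 + 43.7 + 42.2 + 40.8 + 44.2 + 42.5 + 43.5 + 39.8) / 12 = 514.4000 / 12 = 42.8667
R̄ = (4.8 + 3.4 + 2.4 + 4.0 + 5.4 + 4.4 + 3.6 + 4.2 + 4.2 + 5.1 + 3.7 + 4.5) / 12 = 49.7000 / 12 = 4.1417
UCL = X̄̄ + A₂·R̄ = 42.8667 + 1.023 × 4.1417 = 47.1036

47.10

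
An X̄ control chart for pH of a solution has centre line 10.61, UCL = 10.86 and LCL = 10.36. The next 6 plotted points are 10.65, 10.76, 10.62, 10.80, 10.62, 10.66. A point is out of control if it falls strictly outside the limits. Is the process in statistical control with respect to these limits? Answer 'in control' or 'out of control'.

in control

All 6 points lie within [10.36, 10.86].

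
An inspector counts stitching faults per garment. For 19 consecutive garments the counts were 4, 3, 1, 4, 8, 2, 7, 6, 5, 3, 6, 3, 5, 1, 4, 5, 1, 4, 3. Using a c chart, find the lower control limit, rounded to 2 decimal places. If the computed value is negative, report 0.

c̄ = (4 + 3 + 1 + 4 + 8 + 2 + 7 + 6 + 5 + 3 + 6 + 3 + 5 + 1 + 4 + 5 + 1 + 4 + 3) / 19 = 75 / 19 = 3.9474
LCL = c̄ − 3√c̄ = 3.9474 − 3 × 1.9868 = -2.0130 → 0 (cannot be negative)

0.00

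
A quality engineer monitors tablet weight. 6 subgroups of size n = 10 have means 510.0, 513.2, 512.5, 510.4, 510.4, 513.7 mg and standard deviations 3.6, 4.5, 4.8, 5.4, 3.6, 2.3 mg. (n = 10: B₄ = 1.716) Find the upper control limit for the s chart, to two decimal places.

6.92

s̄ = (3.6 + 4.5 + 4.8 + 5.4 + 3.6 + 2.3) / 6 = 4.0333
UCL_s = B₄·s̄ = 1.716 × 4.0333 = 6.9212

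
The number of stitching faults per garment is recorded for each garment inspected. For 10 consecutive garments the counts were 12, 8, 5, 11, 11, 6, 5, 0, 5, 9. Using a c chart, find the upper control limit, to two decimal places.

c̄ = (12 + 8 + 5 + 11 + 11 + 6 + 5 + 0 + 5 + 9) / 10 = 72 / 10 = 7.2000
UCL = c̄ + 3√c̄ = 7.2000 + 3 × √7.2000 = 7.2000 + 3 × 2.6833 = 15.2498

15.25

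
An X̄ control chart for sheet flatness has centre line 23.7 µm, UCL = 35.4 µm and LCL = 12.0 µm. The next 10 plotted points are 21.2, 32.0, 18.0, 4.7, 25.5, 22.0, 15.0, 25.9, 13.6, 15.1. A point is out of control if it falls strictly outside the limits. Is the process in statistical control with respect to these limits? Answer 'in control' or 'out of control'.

Compare each point to [12.0, 35.4]: sample 4 = 4.7 < LCL.

out of control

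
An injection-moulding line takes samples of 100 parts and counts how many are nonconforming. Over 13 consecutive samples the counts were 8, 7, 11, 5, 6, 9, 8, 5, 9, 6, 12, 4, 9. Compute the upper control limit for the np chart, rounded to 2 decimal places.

15.57

p̄ = Σdᵢ / (k·n) = 99 / (13 × 100) = 0.07615
UCL = np̄ + 3·√(np̄(1−p̄)) = 7.6154 + 3 × √(7.6154×0.92385) = 7.6154 + 3 × 2.6524 = 15.5727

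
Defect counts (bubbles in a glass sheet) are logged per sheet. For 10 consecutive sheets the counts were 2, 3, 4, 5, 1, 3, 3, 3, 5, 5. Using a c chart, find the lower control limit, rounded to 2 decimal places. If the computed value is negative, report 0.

0.00

c̄ = (2 + 3 + 4 + 5 + 1 + 3 + 3 + 3 + 5 + 5) / 10 = 34 / 10 = 3.4000
LCL = c̄ − 3√c̄ = 3.4000 − 3 × 1.8439 = -2.1317 → 0 (cannot be negative)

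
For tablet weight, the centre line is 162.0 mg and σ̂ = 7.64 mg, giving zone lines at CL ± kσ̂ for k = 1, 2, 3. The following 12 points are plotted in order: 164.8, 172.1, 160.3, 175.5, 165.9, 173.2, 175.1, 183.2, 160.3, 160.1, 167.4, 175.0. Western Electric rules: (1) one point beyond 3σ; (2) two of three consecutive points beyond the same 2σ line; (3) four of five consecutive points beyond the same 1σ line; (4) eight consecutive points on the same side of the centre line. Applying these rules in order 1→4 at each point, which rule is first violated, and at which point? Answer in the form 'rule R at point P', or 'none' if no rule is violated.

rule 3 at point 8

Zone of each point (C = within 1σ̂, B = 1σ̂–2σ̂, A = 2σ̂–3σ̂, * = beyond 3σ̂; sign = side of CL): 1:+C, 2:+B, 3:-C, 4:+B, 5:+C, 6:+B, 7:+B, 8:+A, 9:-C, 10:-C, 11:+C, 12:+B
Rule 3 (four of five consecutive points beyond the same 1σ limit) is satisfied at point 8.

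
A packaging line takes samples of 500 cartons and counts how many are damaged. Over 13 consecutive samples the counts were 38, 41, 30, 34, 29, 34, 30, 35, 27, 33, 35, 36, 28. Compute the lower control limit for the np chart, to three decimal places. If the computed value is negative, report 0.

p̄ = Σdᵢ / (k·n) = 430 / (13 × 500) = 0.06615
LCL = np̄ − 3·√(np̄(1−p̄)) = 33.0769 − 3 × 5.5578 = 16.4036

16.404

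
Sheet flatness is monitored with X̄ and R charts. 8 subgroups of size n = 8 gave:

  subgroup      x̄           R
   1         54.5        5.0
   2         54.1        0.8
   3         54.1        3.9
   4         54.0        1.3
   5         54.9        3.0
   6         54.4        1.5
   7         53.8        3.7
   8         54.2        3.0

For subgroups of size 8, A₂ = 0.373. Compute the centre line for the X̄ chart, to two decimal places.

X̄̄ = (54.5 + 54.1 + 54.1 + 54.0 + 54.9 + 54.4 + 53.8 + 54.2) / 8 = 434.0000 / 8 = 54.2500
CL = X̄̄ = 54.2500

54.25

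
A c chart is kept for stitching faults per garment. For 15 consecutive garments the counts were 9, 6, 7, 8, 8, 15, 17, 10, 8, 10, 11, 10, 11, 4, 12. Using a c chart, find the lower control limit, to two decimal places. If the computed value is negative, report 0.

c̄ = (9 + 6 + 7 + 8 + 8 + 15 + 17 + 10 + 8 + 10 + 11 + 10 + 11 + 4 + 12) / 15 = 146 / 15 = 9.7333
LCL = c̄ − 3√c̄ = 9.7333 − 3 × 3.1198 = 0.3738

0.37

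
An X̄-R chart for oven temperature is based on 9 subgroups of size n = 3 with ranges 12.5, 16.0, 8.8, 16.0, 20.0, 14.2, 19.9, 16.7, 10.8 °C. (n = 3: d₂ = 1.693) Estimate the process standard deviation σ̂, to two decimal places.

R̄ = (12.5 + 16.0 + 8.8 + 16.0 + 20.0 + 14.2 + 19.9 + 16.7 + 10.8) / 9 = 14.9889
σ̂ = R̄ / d₂ = 14.9889 / 1.693 = 8.8534

8.85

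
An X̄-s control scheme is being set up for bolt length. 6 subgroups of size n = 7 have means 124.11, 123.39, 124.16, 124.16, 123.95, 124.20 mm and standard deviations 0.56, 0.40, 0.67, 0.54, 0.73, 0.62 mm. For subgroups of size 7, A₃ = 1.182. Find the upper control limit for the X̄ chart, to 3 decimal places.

124.688

X̄̄ = (124.11 + 123.39 + 124.16 + 124.16 + 123.95 + 124.20) / 6 = 123.9950
s̄ = (0.56 + 0.40 + 0.67 + 0.54 + 0.73 + 0.62) / 6 = 0.5867
UCL = X̄̄ + A₃·s̄ = 123.9950 + 1.182 × 0.5867 = 124.6884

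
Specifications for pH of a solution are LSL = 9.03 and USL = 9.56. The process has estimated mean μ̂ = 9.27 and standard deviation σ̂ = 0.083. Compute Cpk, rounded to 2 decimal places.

Cpu = (USL − μ̂) / (3σ̂) = (9.56 − 9.27) / (3 × 0.083) = 1.1647; Cpl = (μ̂ − LSL) / (3σ̂) = (9.27 − 9.03) / (3 × 0.083) = 0.9639; Cpk = min(Cpu, Cpl) = 0.9639

0.96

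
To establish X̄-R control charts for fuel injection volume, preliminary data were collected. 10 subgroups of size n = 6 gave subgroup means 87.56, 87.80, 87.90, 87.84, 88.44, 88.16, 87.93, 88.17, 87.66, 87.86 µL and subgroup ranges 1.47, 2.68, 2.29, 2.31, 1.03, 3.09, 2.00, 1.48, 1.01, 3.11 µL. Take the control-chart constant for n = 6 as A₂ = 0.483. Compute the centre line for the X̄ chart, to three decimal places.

X̄̄ = (87.56 + 87.80 + 87.90 + 87.84 + 88.44 + 88.16 + 87.93 + 88.17 + 87.66 + 87.86) / 10 = 879.3200 / 10 = 87.9320
CL = X̄̄ = 87.9320

87.932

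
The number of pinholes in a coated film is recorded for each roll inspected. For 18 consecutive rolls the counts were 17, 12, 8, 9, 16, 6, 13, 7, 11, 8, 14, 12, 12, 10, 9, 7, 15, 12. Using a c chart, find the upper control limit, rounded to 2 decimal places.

c̄ = (17 + 12 + 8 + 9 + 16 + 6 + 13 + 7 + 11 + 8 + 14 + 12 + 12 + 10 + 9 + 7 + 15 + 12) / 18 = 198 / 18 = 11.0000
UCL = c̄ + 3√c̄ = 11.0000 + 3 × √11.0000 = 11.0000 + 3 × 3.3166 = 20.9499

20.95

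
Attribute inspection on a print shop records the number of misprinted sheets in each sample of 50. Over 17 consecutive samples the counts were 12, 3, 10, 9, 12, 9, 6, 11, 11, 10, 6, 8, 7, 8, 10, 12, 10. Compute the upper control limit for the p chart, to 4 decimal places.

p̄ = Σdᵢ / (k·n) = 154 / (17 × 50) = 0.18118
UCL = p̄ + 3·√(p̄(1−p̄)/n) = 0.18118 + 3 × √(0.18118×0.81882/50) = 0.18118 + 3 × 0.05447 = 0.34459

0.3446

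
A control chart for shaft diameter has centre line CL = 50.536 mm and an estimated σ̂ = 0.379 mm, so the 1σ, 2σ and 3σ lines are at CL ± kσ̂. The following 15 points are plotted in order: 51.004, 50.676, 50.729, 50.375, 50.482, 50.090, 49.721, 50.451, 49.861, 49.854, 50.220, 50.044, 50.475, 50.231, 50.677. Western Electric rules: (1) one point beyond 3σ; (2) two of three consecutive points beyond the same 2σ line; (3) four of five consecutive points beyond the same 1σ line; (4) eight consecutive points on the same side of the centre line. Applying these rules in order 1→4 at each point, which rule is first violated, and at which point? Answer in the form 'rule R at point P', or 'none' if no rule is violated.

rule 3 at point 10

Zone of each point (C = within 1σ̂, B = 1σ̂–2σ̂, A = 2σ̂–3σ̂, * = beyond 3σ̂; sign = side of CL): 1:+B, 2:+C, 3:+C, 4:-C, 5:-C, 6:-B, 7:-A, 8:-C, 9:-B, 10:-B, 11:-C, 12:-B, 13:-C, 14:-C, 15:+C
Rule 3 (four of five consecutive points beyond the same 1σ limit) is satisfied at point 10.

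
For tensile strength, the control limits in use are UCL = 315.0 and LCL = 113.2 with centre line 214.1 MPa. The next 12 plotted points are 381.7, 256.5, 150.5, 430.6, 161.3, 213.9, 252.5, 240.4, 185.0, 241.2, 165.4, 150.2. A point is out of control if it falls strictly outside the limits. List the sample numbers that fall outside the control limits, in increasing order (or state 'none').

Compare each point to [113.2, 315.0]: sample 1 = 381.7 > UCL; sample 4 = 430.6 > UCL.

1, 4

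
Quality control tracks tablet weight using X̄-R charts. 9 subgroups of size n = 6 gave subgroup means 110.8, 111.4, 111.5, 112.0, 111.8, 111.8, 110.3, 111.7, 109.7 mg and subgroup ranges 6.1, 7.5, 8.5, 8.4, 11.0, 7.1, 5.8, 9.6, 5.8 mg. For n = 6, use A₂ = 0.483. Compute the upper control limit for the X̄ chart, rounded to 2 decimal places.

X̄̄ = (110.8 + 111.4 + 111.5 + 112.0 + 111.8 + 111.8 + 110.3 + 111.7 + 109.7) / 9 = 1001.0000 / 9 = 111.2222
R̄ = (6.1 + 7.5 + 8.5 + 8.4 + 11.0 + 7.1 + 5.8 + 9.6 + 5.8) / 9 = 69.8000 / 9 = 7.7556
UCL = X̄̄ + A₂·R̄ = 111.2222 + 0.483 × 7.7556 = 114.9682

114.97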